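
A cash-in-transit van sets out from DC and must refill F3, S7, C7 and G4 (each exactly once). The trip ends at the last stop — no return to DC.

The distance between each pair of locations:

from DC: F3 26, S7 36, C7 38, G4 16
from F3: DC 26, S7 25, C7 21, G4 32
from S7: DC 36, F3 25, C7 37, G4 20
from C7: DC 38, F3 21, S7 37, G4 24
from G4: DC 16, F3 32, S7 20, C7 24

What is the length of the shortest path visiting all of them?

82 — the minimum one-way total.

There are 4! = 24 possible orderings.
DC - F3 - S7 - C7 - G4: 26+25+37+24 = 112
DC - F3 - S7 - G4 - C7: 26+25+20+24 = 95
DC - F3 - C7 - S7 - G4: 26+21+37+20 = 104
DC - F3 - C7 - G4 - S7: 26+21+24+20 = 91
DC - F3 - G4 - S7 - C7: 26+32+20+37 = 115
DC - F3 - G4 - C7 - S7: 26+32+24+37 = 119
DC - S7 - F3 - C7 - G4: 36+25+21+24 = 106
DC - S7 - F3 - G4 - C7: 36+25+32+24 = 117
DC - S7 - C7 - F3 - G4: 36+37+21+32 = 126
DC - S7 - C7 - G4 - F3: 36+37+24+32 = 129
DC - S7 - G4 - F3 - C7: 36+20+32+21 = 109
DC - S7 - G4 - C7 - F3: 36+20+24+21 = 101
DC - C7 - F3 - S7 - G4: 38+21+25+20 = 104
DC - C7 - F3 - G4 - S7: 38+21+32+20 = 111
… (10 more)
DC - G4 - S7 - F3 - C7: 16+20+25+21 = 82  ← best
The minimum is 82.
One shortest path: DC → G4 → S7 → F3 → C7.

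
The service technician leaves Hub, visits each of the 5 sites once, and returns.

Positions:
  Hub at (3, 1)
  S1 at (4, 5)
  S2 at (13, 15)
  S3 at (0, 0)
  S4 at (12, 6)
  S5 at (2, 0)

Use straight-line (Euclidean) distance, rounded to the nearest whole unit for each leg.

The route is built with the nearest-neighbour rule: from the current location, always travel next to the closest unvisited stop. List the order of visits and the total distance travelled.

43 along Hub → S5 → S3 → S1 → S4 → S2 → Hub.

At Hub the remaining stops are S5 1, S3 3, S1 4, S4 10, S2 17; go to S5.
At S5 the remaining stops are S3 2, S1 5, S4 12, S2 19; go to S3.
At S3 the remaining stops are S1 6, S4 13, S2 20; go to S1.
At S1 the remaining stops are S4 8, S2 13; go to S4.
At S4 the remaining stops are S2 9; go to S2.
Return S2→Hub: 17.
Total = 1 + 2 + 6 + 8 + 9 + 17 = 43.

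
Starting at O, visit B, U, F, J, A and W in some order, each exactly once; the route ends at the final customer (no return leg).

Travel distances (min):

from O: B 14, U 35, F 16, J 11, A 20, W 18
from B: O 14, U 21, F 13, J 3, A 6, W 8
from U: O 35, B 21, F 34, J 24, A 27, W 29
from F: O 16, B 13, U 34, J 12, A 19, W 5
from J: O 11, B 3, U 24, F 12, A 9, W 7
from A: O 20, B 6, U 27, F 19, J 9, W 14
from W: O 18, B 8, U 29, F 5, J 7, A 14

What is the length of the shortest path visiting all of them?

There are 6! = 720 possible orderings.
O → B → U → F → J → A → W: 14+21+34+12+9+14 = 104
O → B → U → F → J → W → A: 14+21+34+12+7+14 = 102
O → B → U → F → A → J → W: 14+21+34+19+9+7 = 104
O → B → U → F → A → W → J: 14+21+34+19+14+7 = 109
O → B → U → F → W → J → A: 14+21+34+5+7+9 = 90
O → B → U → F → W → A → J: 14+21+34+5+14+9 = 97
O → B → U → J → F → A → W: 14+21+24+12+19+14 = 104
O → B → U → J → F → W → A: 14+21+24+12+5+14 = 90
… (712 more)
O → F → W → J → B → A → U: 16+5+7+3+6+27 = 64  ← best
The minimum is 64.
One shortest path: O → F → W → J → B → A → U.

64 min — the minimum one-way total.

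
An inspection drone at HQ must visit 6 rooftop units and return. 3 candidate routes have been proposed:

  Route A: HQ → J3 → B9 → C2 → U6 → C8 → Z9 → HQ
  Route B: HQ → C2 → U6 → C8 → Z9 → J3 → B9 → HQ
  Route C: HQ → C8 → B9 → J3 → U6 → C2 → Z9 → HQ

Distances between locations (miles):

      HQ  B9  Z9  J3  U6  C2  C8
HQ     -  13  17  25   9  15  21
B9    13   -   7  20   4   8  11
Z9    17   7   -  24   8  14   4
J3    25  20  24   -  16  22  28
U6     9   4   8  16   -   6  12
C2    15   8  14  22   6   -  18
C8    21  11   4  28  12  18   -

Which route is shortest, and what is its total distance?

Route A: 25 + 20 + 8 + 6 + 12 + 4 + 17 = 92
Route B: 15 + 6 + 12 + 4 + 24 + 20 + 13 = 94
Route C: 21 + 11 + 20 + 16 + 6 + 14 + 17 = 105

92 miles — Route A is the shortest.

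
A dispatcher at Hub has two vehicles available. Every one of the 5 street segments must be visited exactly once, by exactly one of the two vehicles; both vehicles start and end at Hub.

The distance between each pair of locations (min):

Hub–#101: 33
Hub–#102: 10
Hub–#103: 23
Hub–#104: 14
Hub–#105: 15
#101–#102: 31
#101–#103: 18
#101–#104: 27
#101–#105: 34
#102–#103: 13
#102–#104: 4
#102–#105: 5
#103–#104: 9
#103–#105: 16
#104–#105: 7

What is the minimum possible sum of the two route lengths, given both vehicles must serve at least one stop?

Try each way of splitting the stops between the two vehicles (each non-empty) and, for each split, find the best tour for each vehicle:
  {#101} + {#102, #103, #104, #105}: 66 + 54 = 120
  {#102} + {#101, #103, #104, #105}: 20 + 82 = 102
  {#101, #102} + {#103, #104, #105}: 74 + 54 = 128
  {#103} + {#101, #102, #104, #105}: 46 + 82 = 128
  {#101, #103} + {#102, #104, #105}: 74 + 36 = 110
  {#102, #103} + {#101, #104, #105}: 46 + 82 = 128
  … (15 splits in total)
Best: vehicle 1 Hub → #102 → Hub = 20; vehicle 2 Hub → #101 → #103 → #104 → #105 → Hub = 82; combined 102.

102 min — the smallest possible combined total.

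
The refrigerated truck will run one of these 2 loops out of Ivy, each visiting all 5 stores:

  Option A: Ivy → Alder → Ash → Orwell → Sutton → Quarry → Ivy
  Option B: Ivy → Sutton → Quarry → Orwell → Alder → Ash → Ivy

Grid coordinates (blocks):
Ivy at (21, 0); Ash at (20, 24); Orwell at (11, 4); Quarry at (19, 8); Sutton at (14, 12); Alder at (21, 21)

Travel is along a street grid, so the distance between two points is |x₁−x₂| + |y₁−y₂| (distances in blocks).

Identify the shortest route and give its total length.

Option A: 21 + 4 + 29 + 11 + 9 + 10 = 84
Option B: 19 + 9 + 12 + 27 + 4 + 25 = 96

84 blocks — Option A is the shortest.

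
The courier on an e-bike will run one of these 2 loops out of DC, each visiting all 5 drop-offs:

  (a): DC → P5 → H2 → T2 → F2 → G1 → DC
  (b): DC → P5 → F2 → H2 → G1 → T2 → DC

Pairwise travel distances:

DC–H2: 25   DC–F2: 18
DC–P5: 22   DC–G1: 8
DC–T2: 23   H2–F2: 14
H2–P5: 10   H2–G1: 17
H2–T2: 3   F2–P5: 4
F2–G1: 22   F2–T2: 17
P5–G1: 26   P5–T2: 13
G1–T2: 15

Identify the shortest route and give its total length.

(a): 22 + 10 + 3 + 17 + 22 + 8 = 82
(b): 22 + 4 + 14 + 17 + 15 + 23 = 95

82 — (a) is the shortest.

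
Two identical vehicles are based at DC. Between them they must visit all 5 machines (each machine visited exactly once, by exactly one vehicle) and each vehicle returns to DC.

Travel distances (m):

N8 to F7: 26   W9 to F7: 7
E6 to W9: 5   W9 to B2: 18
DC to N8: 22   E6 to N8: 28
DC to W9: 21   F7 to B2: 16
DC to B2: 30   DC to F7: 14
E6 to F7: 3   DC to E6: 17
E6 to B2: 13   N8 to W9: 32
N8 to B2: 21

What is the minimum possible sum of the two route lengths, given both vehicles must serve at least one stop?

There are 2^4 − 1 = 15 ways to divide the 5 stops into two non-empty groups. For each, the best each vehicle can do is its own shortest tour through its group:
  {E6} + {N8, W9, F7, B2}: 34 + 82 = 116
  {N8} + {E6, W9, F7, B2}: 44 + 69 = 113
  {E6, N8} + {W9, F7, B2}: 67 + 69 = 136
  {W9} + {E6, N8, F7, B2}: 42 + 73 = 115
  {E6, W9} + {N8, F7, B2}: 43 + 73 = 116
  {N8, W9} + {E6, F7, B2}: 75 + 60 = 135
  … (15 splits in total)
  {F7} + {E6, N8, W9, B2}: 28 + 82 = 110  ← best
Best: vehicle 1 DC → F7 → DC = 28; vehicle 2 DC → N8 → B2 → E6 → W9 → DC = 82; combined 110.

110 m — the smallest possible combined total.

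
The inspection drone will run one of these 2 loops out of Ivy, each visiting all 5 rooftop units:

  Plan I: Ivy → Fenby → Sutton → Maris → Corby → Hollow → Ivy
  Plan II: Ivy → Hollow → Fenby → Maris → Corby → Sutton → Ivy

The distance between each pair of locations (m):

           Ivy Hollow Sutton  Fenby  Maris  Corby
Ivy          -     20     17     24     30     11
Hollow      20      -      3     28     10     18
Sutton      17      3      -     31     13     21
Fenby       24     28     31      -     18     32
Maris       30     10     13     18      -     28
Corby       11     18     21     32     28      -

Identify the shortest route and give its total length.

Plan I: 24 + 31 + 13 + 28 + 18 + 20 = 134
Plan II: 20 + 28 + 18 + 28 + 21 + 17 = 132

Shortest is Plan II, total 132 m.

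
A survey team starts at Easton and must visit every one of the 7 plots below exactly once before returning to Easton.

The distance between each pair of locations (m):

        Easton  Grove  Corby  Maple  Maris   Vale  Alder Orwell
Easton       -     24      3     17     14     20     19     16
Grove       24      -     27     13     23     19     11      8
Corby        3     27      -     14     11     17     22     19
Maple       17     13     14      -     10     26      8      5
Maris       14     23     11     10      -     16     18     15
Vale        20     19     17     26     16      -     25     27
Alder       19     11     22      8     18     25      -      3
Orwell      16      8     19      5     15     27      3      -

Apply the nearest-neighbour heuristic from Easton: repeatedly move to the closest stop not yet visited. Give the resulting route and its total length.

Total distance 82 m via the nearest-neighbour route Easton → Corby → Maris → Maple → Orwell → Alder → Grove → Vale → Easton.

Easton → [Corby:3 / Maris:14 / Orwell:16 / Maple:17 / Alder:19 / Vale:20 / Grove:24] → Corby (3)
Corby → [Maris:11 / Maple:14 / Vale:17 / Orwell:19 / Alder:22 / Grove:27] → Maris (11)
Maris → [Maple:10 / Orwell:15 / Vale:16 / Alder:18 / Grove:23] → Maple (10)
Maple → [Orwell:5 / Alder:8 / Grove:13 / Vale:26] → Orwell (5)
Orwell → [Alder:3 / Grove:8 / Vale:27] → Alder (3)
Alder → [Grove:11 / Vale:25] → Grove (11)
Grove → [Vale:19] → Vale (19)
Return Vale→Easton: 20.
Total = 3 + 11 + 10 + 5 + 3 + 11 + 19 + 20 = 82.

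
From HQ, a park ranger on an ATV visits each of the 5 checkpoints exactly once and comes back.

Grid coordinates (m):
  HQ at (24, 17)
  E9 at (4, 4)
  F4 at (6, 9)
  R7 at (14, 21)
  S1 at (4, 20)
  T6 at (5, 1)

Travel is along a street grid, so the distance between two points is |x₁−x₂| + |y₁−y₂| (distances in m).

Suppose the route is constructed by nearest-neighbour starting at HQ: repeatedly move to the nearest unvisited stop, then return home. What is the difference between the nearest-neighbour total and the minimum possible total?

HQ: R7=14, S1=23, F4=26, E9=33, T6=35 ⇒ R7
R7: S1=11, F4=20, E9=27, T6=29 ⇒ S1
S1: F4=13, E9=16, T6=20 ⇒ F4
F4: E9=7, T6=9 ⇒ E9
E9: T6=4 ⇒ T6
NN route HQ → R7 → S1 → F4 → E9 → T6 → HQ costs 84.
Optimal: HQ → F4 → T6 → E9 → S1 → R7 → HQ costs 80 (by enumerating all 60 distinct tours).
Excess = 84 − 80 = 4.

The nearest-neighbour route is 4 m longer than optimal.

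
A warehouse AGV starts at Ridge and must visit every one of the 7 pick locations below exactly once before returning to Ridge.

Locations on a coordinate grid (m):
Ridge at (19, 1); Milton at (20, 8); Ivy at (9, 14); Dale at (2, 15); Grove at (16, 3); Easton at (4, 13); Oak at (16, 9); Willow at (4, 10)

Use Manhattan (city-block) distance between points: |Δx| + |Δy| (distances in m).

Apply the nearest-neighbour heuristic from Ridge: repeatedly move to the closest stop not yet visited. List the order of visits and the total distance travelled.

From Ridge: distances to unvisited — Grove=5, Milton=8, Oak=11, Ivy=23, Willow=24, Easton=27, Dale=31. Nearest is Grove (5).
From Grove: distances to unvisited — Oak=6, Milton=9, Ivy=18, Willow=19, Easton=22, Dale=26. Nearest is Oak (6).
From Oak: distances to unvisited — Milton=5, Ivy=12, Willow=13, Easton=16, Dale=20. Nearest is Milton (5).
From Milton: distances to unvisited — Ivy=17, Willow=18, Easton=21, Dale=25. Nearest is Ivy (17).
From Ivy: distances to unvisited — Easton=6, Dale=8, Willow=9. Nearest is Easton (6).
From Easton: distances to unvisited — Willow=3, Dale=4. Nearest is Willow (3).
From Willow: distances to unvisited — Dale=7. Nearest is Dale (7).
Return Dale→Ridge: 31.
Total = 5 + 6 + 5 + 17 + 6 + 3 + 7 + 31 = 80.

Total distance 80 m via the nearest-neighbour route Ridge → Grove → Oak → Milton → Ivy → Easton → Willow → Dale → Ridge.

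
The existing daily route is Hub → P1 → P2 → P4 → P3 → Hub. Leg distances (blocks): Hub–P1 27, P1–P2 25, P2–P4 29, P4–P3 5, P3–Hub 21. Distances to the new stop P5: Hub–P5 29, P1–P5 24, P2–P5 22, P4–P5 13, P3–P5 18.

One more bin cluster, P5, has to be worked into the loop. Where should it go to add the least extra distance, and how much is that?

Adding 6 blocks by placing P5 on the P2–P4 leg.

Insertion cost between consecutive stops i–j is d(i,P5) + d(P5,j) − d(i,j):
  between Hub and P1: 29 + 24 − 27 = 26
  between P1 and P2: 24 + 22 − 25 = 21
  between P2 and P4: 22 + 13 − 29 = 6
  between P4 and P3: 13 + 18 − 5 = 26
  between P3 and Hub: 18 + 29 − 21 = 26
Cheapest insertion is between P2 and P4, adding 6.
New total = 107 + 6 = 113.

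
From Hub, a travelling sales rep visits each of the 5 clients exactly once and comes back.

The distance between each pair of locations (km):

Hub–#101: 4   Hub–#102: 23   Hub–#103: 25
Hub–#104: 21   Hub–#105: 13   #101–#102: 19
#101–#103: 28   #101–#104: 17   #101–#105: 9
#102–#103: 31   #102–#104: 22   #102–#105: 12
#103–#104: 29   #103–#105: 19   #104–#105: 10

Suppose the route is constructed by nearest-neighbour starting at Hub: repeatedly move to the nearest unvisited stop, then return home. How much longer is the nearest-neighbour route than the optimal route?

From Hub: #101=4, #105=13, #104=21, #102=23, #103=25 → choose #101 (4).
From #101: #105=9, #104=17, #102=19, #103=28 → choose #105 (9).
From #105: #104=10, #102=12, #103=19 → choose #104 (10).
From #104: #102=22, #103=29 → choose #102 (22).
From #102: #103=31 → choose #103 (31).
NN route Hub → #101 → #105 → #104 → #102 → #103 → Hub costs 101.
Optimal: Hub → #101 → #102 → #104 → #105 → #103 → Hub costs 99 (by enumerating all 60 distinct tours).
Excess = 101 − 99 = 2.

The nearest-neighbour route is 2 km longer than optimal.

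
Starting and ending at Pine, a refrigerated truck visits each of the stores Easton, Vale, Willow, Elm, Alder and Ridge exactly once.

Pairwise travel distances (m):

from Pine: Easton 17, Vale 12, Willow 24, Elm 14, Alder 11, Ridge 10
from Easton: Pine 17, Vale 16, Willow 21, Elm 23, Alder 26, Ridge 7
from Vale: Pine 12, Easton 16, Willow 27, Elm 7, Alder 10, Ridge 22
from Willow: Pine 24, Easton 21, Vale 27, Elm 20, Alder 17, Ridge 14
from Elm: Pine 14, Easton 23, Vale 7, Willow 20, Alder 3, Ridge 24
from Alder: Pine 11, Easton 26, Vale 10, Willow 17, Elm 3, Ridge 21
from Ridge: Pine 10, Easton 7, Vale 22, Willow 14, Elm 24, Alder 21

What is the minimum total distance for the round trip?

77 m — the shortest possible round trip.

Pine→Easton→Vale→Willow→Elm→Alder→Ridge→Pine: 17+16+27+20+3+21+10 = 114
Pine→Easton→Vale→Willow→Elm→Ridge→Alder→Pine: 17+16+27+20+24+21+11 = 136
Pine→Easton→Vale→Willow→Alder→Elm→Ridge→Pine: 17+16+27+17+3+24+10 = 114
Pine→Easton→Vale→Willow→Alder→Ridge→Elm→Pine: 17+16+27+17+21+24+14 = 136
Pine→Easton→Vale→Willow→Ridge→Elm→Alder→Pine: 17+16+27+14+24+3+11 = 112
Pine→Easton→Vale→Willow→Ridge→Alder→Elm→Pine: 17+16+27+14+21+3+14 = 112
Pine→Easton→Vale→Elm→Willow→Alder→Ridge→Pine: 17+16+7+20+17+21+10 = 108
Pine→Easton→Vale→Elm→Willow→Ridge→Alder→Pine: 17+16+7+20+14+21+11 = 106
… (352 more)
Pine→Easton→Ridge→Willow→Alder→Elm→Vale→Pine: 17+7+14+17+3+7+12 = 77  ← best
The minimum is 77.
One optimal route: Pine → Easton → Ridge → Willow → Alder → Elm → Vale → Pine (or its reverse).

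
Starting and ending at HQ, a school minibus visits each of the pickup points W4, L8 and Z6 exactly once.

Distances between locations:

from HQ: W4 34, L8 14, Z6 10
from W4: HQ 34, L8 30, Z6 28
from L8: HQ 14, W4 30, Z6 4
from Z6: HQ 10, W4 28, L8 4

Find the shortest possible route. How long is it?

Minimum total distance: 78.

There are 3 distinct closed tours to check (reversals are equivalent).
HQ→W4→L8→Z6→HQ: 34+30+4+10 = 78
HQ→W4→Z6→L8→HQ: 34+28+4+14 = 80
HQ→L8→W4→Z6→HQ: 14+30+28+10 = 82
The minimum is 78.
One optimal route: HQ → W4 → L8 → Z6 → HQ (or its reverse).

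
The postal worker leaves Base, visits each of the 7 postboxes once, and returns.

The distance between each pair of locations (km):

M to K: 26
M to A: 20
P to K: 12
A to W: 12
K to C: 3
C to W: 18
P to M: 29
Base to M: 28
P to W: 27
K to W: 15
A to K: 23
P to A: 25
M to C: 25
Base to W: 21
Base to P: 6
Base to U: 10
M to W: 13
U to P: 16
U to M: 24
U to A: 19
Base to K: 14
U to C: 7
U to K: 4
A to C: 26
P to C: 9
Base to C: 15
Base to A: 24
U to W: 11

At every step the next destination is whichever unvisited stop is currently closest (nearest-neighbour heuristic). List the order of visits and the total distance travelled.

From Base: distances to unvisited — P=6, U=10, K=14, C=15, W=21, A=24, M=28. Nearest is P (6).
From P: distances to unvisited — C=9, K=12, U=16, A=25, W=27, M=29. Nearest is C (9).
From C: distances to unvisited — K=3, U=7, W=18, M=25, A=26. Nearest is K (3).
From K: distances to unvisited — U=4, W=15, A=23, M=26. Nearest is U (4).
From U: distances to unvisited — W=11, A=19, M=24. Nearest is W (11).
From W: distances to unvisited — A=12, M=13. Nearest is A (12).
From A: distances to unvisited — M=20. Nearest is M (20).
Return M→Base: 28.
Total = 6 + 9 + 3 + 4 + 11 + 12 + 20 + 28 = 93.

Total distance 93 km via the nearest-neighbour route Base → P → C → K → U → W → A → M → Base.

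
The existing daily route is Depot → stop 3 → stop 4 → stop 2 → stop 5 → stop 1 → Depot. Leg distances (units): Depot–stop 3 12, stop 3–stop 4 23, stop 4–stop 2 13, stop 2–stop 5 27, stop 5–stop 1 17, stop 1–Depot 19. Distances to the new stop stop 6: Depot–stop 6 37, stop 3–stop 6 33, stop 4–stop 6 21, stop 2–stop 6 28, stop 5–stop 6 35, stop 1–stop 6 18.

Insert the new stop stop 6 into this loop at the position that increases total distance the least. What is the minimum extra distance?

Insertion cost between consecutive stops i–j is d(i,stop 6) + d(stop 6,j) − d(i,j):
  between Depot and stop 3: 37 + 33 − 12 = 58
  between stop 3 and stop 4: 33 + 21 − 23 = 31
  between stop 4 and stop 2: 21 + 28 − 13 = 36
  between stop 2 and stop 5: 28 + 35 − 27 = 36
  between stop 5 and stop 1: 35 + 18 − 17 = 36
  between stop 1 and Depot: 18 + 37 − 19 = 36
Cheapest insertion is between stop 3 and stop 4, adding 31.
New total = 111 + 31 = 142.

+31 — insert stop 6 between stop 3 and stop 4.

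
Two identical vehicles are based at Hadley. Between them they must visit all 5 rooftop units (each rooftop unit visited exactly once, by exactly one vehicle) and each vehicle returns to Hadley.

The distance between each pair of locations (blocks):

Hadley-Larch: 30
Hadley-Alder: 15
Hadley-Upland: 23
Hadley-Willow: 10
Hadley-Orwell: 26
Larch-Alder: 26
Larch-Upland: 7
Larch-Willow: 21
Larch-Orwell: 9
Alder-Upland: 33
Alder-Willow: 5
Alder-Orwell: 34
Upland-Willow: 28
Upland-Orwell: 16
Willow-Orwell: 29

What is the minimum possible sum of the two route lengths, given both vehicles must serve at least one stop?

95 blocks — the smallest possible combined total.

There are 2^4 − 1 = 15 ways to divide the 5 stops into two non-empty groups. For each, the best each vehicle can do is its own shortest tour through its group:
  {Larch} + {Alder, Upland, Willow, Orwell}: 60 + 88 = 148
  {Alder} + {Larch, Upland, Willow, Orwell}: 30 + 78 = 108
  {Larch, Alder} + {Upland, Willow, Orwell}: 71 + 78 = 149
  {Upland} + {Larch, Alder, Willow, Orwell}: 46 + 76 = 122
  {Larch, Upland} + {Alder, Willow, Orwell}: 60 + 75 = 135
  {Alder, Upland} + {Larch, Willow, Orwell}: 71 + 66 = 137
  … (15 splits in total)
  {Alder, Willow} + {Larch, Upland, Orwell}: 30 + 65 = 95  ← best
Best: vehicle 1 Hadley → Alder → Willow → Hadley = 30; vehicle 2 Hadley → Upland → Larch → Orwell → Hadley = 65; combined 95.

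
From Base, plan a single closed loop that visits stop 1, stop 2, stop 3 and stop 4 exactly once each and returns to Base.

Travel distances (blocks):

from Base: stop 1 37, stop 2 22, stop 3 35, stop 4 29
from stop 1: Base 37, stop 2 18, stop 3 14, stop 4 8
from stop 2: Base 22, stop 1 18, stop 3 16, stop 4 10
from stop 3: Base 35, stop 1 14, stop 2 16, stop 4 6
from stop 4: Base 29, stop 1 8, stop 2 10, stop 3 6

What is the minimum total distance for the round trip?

Minimum total distance: 89 blocks.

With 4 stops there are 4!/2 = 12 distinct round trips (a route and its reverse cost the same).
Base→stop 1→stop 2→stop 3→stop 4→Base: 37+18+16+6+29 = 106
Base→stop 1→stop 2→stop 4→stop 3→Base: 37+18+10+6+35 = 106
Base→stop 1→stop 3→stop 2→stop 4→Base: 37+14+16+10+29 = 106
Base→stop 1→stop 3→stop 4→stop 2→Base: 37+14+6+10+22 = 89
Base→stop 1→stop 4→stop 2→stop 3→Base: 37+8+10+16+35 = 106
Base→stop 1→stop 4→stop 3→stop 2→Base: 37+8+6+16+22 = 89
Base→stop 2→stop 1→stop 3→stop 4→Base: 22+18+14+6+29 = 89
Base→stop 2→stop 1→stop 4→stop 3→Base: 22+18+8+6+35 = 89
Base→stop 2→stop 3→stop 1→stop 4→Base: 22+16+14+8+29 = 89
Base→stop 2→stop 4→stop 1→stop 3→Base: 22+10+8+14+35 = 89
Base→stop 3→stop 1→stop 2→stop 4→Base: 35+14+18+10+29 = 106
Base→stop 3→stop 2→stop 1→stop 4→Base: 35+16+18+8+29 = 106
The minimum is 89.
One optimal route: Base → stop 1 → stop 3 → stop 4 → stop 2 → Base (or its reverse).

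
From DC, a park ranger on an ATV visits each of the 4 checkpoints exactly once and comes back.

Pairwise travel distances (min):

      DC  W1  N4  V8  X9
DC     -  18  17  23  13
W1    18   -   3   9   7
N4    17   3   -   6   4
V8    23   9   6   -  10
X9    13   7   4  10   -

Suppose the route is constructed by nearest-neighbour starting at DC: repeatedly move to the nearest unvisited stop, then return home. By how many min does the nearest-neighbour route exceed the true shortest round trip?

From DC: X9=13, N4=17, W1=18, V8=23 → choose X9 (13).
From X9: N4=4, W1=7, V8=10 → choose N4 (4).
From N4: W1=3, V8=6 → choose W1 (3).
From W1: V8=9 → choose V8 (9).
NN route DC → X9 → N4 → W1 → V8 → DC costs 52.
Optimal: DC → W1 → N4 → V8 → X9 → DC costs 50 (by enumerating all 12 distinct tours).
Excess = 52 − 50 = 2.

The nearest-neighbour route is 2 min longer than optimal.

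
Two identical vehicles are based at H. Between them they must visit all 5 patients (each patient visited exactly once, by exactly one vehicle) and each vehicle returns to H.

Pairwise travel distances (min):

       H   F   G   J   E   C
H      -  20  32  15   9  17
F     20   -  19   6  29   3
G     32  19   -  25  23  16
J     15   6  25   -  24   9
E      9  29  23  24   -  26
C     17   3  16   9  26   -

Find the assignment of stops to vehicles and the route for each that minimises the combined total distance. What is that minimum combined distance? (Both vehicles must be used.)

90 min — the smallest possible combined total.

Try each way of splitting the stops between the two vehicles (each non-empty) and, for each split, find the best tour for each vehicle:
  {F} + {G, J, E, C}: 40 + 72 = 112
  {G} + {F, J, E, C}: 64 + 59 = 123
  {F, G} + {J, E, C}: 71 + 59 = 130
  {J} + {F, G, E, C}: 30 + 71 = 101
  {F, J} + {G, E, C}: 41 + 65 = 106
  {G, J} + {F, E, C}: 72 + 58 = 130
  … (15 splits in total)
  {E} + {F, G, J, C}: 18 + 72 = 90  ← best
Best: vehicle 1 H → E → H = 18; vehicle 2 H → G → C → F → J → H = 72; combined 90.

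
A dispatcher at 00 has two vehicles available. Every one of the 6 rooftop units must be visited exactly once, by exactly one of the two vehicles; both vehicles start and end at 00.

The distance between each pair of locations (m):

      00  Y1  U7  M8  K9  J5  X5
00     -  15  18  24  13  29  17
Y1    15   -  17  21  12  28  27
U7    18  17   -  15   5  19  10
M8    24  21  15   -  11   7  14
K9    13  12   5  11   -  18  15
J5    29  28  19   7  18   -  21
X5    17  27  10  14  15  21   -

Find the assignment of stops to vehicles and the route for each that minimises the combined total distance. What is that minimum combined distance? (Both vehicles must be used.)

Check every non-empty split of the stops between the two vehicles; for each half take its own optimal tour:
  {Y1} + {U7, M8, K9, J5, X5}: 30 + 75 = 105
  {U7} + {Y1, M8, K9, J5, X5}: 36 + 83 = 119
  {Y1, U7} + {M8, K9, J5, X5}: 50 + 69 = 119
  {M8} + {Y1, U7, K9, J5, X5}: 48 + 89 = 137
  {Y1, M8} + {U7, K9, J5, X5}: 60 + 75 = 135
  {U7, M8} + {Y1, K9, J5, X5}: 57 + 83 = 140
  … (31 splits in total)
Best: vehicle 1 00 → Y1 → 00 = 30; vehicle 2 00 → K9 → U7 → J5 → M8 → X5 → 00 = 75; combined 105.

Minimum combined distance: 105 m.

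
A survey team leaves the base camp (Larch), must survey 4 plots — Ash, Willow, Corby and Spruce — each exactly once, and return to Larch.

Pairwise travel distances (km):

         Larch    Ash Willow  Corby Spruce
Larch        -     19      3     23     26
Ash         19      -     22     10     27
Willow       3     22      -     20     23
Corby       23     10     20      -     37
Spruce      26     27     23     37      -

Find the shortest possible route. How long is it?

86 km — the shortest possible round trip.

With 4 stops there are 4!/2 = 12 distinct round trips (a route and its reverse cost the same).
Larch→Ash→Willow→Corby→Spruce→Larch: 19+22+20+37+26 = 124
Larch→Ash→Willow→Spruce→Corby→Larch: 19+22+23+37+23 = 124
Larch→Ash→Corby→Willow→Spruce→Larch: 19+10+20+23+26 = 98
Larch→Ash→Corby→Spruce→Willow→Larch: 19+10+37+23+3 = 92
Larch→Ash→Spruce→Willow→Corby→Larch: 19+27+23+20+23 = 112
Larch→Ash→Spruce→Corby→Willow→Larch: 19+27+37+20+3 = 106
Larch→Willow→Ash→Corby→Spruce→Larch: 3+22+10+37+26 = 98
Larch→Willow→Ash→Spruce→Corby→Larch: 3+22+27+37+23 = 112
Larch→Willow→Corby→Ash→Spruce→Larch: 3+20+10+27+26 = 86
Larch→Willow→Spruce→Ash→Corby→Larch: 3+23+27+10+23 = 86
Larch→Corby→Ash→Willow→Spruce→Larch: 23+10+22+23+26 = 104
Larch→Corby→Willow→Ash→Spruce→Larch: 23+20+22+27+26 = 118
The minimum is 86.
One optimal route: Larch → Willow → Corby → Ash → Spruce → Larch (or its reverse).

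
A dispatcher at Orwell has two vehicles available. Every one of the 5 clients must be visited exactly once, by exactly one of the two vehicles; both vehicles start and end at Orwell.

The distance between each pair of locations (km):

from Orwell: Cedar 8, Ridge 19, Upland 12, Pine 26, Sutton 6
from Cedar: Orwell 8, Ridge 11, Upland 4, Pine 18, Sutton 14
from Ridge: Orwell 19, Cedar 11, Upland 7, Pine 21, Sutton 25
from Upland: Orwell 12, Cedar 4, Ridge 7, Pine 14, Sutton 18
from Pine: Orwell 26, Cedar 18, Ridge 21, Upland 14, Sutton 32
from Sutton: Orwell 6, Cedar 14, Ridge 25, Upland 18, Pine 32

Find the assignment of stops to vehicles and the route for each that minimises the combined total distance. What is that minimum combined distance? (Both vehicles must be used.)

Check every non-empty split of the stops between the two vehicles; for each half take its own optimal tour:
  {Cedar} + {Ridge, Upland, Pine, Sutton}: 16 + 78 = 94
  {Ridge} + {Cedar, Upland, Pine, Sutton}: 38 + 64 = 102
  {Cedar, Ridge} + {Upland, Pine, Sutton}: 38 + 64 = 102
  {Upland} + {Cedar, Ridge, Pine, Sutton}: 24 + 78 = 102
  {Cedar, Upland} + {Ridge, Pine, Sutton}: 24 + 78 = 102
  {Ridge, Upland} + {Cedar, Pine, Sutton}: 38 + 64 = 102
  … (15 splits in total)
  {Cedar, Ridge, Upland, Pine} + {Sutton}: 66 + 12 = 78  ← best
Best: vehicle 1 Orwell → Cedar → Ridge → Upland → Pine → Orwell = 66; vehicle 2 Orwell → Sutton → Orwell = 12; combined 78.

78 km — the smallest possible combined total.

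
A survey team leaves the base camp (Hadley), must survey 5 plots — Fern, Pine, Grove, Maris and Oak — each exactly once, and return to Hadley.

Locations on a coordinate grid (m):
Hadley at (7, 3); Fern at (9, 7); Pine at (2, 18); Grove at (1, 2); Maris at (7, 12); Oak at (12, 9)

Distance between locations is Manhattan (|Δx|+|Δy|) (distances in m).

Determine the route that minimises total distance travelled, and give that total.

Shortest round trip = 54 m.

With 5 stops there are 5!/2 = 60 distinct round trips (a route and its reverse cost the same).
Hadley → Fern → Pine → Grove → Maris → Oak → Hadley: 6+18+17+16+8+11 = 76
Hadley → Fern → Pine → Grove → Oak → Maris → Hadley: 6+18+17+18+8+9 = 76
Hadley → Fern → Pine → Maris → Grove → Oak → Hadley: 6+18+11+16+18+11 = 80
Hadley → Fern → Pine → Maris → Oak → Grove → Hadley: 6+18+11+8+18+7 = 68
Hadley → Fern → Pine → Oak → Grove → Maris → Hadley: 6+18+19+18+16+9 = 86
Hadley → Fern → Pine → Oak → Maris → Grove → Hadley: 6+18+19+8+16+7 = 74
Hadley → Fern → Grove → Pine → Maris → Oak → Hadley: 6+13+17+11+8+11 = 66
Hadley → Fern → Grove → Pine → Oak → Maris → Hadley: 6+13+17+19+8+9 = 72
Hadley → Fern → Grove → Maris → Pine → Oak → Hadley: 6+13+16+11+19+11 = 76
Hadley → Fern → Grove → Maris → Oak → Pine → Hadley: 6+13+16+8+19+20 = 82
Hadley → Fern → Grove → Oak → Pine → Maris → Hadley: 6+13+18+19+11+9 = 76
Hadley → Fern → Grove → Oak → Maris → Pine → Hadley: 6+13+18+8+11+20 = 76
Hadley → Fern → Maris → Pine → Grove → Oak → Hadley: 6+7+11+17+18+11 = 70
Hadley → Fern → Maris → Pine → Oak → Grove → Hadley: 6+7+11+19+18+7 = 68
… (46 more)
Hadley → Fern → Oak → Maris → Pine → Grove → Hadley: 6+5+8+11+17+7 = 54  ← best
The minimum is 54.
One optimal route: Hadley → Fern → Oak → Maris → Pine → Grove → Hadley (or its reverse).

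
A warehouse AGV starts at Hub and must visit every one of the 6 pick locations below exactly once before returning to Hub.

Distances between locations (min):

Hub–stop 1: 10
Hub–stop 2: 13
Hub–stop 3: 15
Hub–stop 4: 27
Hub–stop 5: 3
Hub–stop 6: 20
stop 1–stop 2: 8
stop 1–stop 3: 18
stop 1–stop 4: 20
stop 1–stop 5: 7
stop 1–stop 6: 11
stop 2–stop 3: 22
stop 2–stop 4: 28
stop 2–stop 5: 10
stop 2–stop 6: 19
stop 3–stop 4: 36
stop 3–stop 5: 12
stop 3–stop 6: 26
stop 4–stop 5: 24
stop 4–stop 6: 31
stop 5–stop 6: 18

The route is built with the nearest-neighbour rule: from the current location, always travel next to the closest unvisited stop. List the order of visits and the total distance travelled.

Hub → [stop 5:3 / stop 1:10 / stop 2:13 / stop 3:15 / stop 6:20 / stop 4:27] → stop 5 (3)
stop 5 → [stop 1:7 / stop 2:10 / stop 3:12 / stop 6:18 / stop 4:24] → stop 1 (7)
stop 1 → [stop 2:8 / stop 6:11 / stop 3:18 / stop 4:20] → stop 2 (8)
stop 2 → [stop 6:19 / stop 3:22 / stop 4:28] → stop 6 (19)
stop 6 → [stop 3:26 / stop 4:31] → stop 3 (26)
stop 3 → [stop 4:36] → stop 4 (36)
Return stop 4→Hub: 27.
Total = 3 + 7 + 8 + 19 + 26 + 36 + 27 = 126.

Nearest-neighbour total = 126 min; route Hub → stop 5 → stop 1 → stop 2 → stop 6 → stop 3 → stop 4 → Hub.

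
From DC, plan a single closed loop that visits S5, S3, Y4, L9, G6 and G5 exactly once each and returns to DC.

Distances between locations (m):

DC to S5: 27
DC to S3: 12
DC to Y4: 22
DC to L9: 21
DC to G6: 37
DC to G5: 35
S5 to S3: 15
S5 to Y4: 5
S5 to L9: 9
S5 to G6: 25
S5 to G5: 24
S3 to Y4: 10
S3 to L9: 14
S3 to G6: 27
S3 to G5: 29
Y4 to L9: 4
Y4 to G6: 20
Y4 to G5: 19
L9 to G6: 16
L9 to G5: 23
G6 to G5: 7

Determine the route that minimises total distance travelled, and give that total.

DC - S5 - S3 - Y4 - L9 - G6 - G5 - DC: 27+15+10+4+16+7+35 = 114
DC - S5 - S3 - Y4 - L9 - G5 - G6 - DC: 27+15+10+4+23+7+37 = 123
DC - S5 - S3 - Y4 - G6 - L9 - G5 - DC: 27+15+10+20+16+23+35 = 146
DC - S5 - S3 - Y4 - G6 - G5 - L9 - DC: 27+15+10+20+7+23+21 = 123
DC - S5 - S3 - Y4 - G5 - L9 - G6 - DC: 27+15+10+19+23+16+37 = 147
DC - S5 - S3 - Y4 - G5 - G6 - L9 - DC: 27+15+10+19+7+16+21 = 115
DC - S5 - S3 - L9 - Y4 - G6 - G5 - DC: 27+15+14+4+20+7+35 = 122
DC - S5 - S3 - L9 - Y4 - G5 - G6 - DC: 27+15+14+4+19+7+37 = 123
… (352 more)
DC - S3 - S5 - Y4 - L9 - G6 - G5 - DC: 12+15+5+4+16+7+35 = 94  ← best
The minimum is 94.
One optimal route: DC → S3 → S5 → Y4 → L9 → G6 → G5 → DC (or its reverse).

Minimum total distance: 94 m.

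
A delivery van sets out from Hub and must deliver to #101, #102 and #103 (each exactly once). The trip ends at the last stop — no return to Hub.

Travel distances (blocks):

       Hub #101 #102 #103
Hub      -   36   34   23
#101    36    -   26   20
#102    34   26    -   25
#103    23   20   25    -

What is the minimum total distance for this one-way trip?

There are 3! = 6 possible orderings.
Hub → #101 → #102 → #103: 36+26+25 = 87
Hub → #101 → #103 → #102: 36+20+25 = 81
Hub → #102 → #101 → #103: 34+26+20 = 80
Hub → #102 → #103 → #101: 34+25+20 = 79
Hub → #103 → #101 → #102: 23+20+26 = 69
Hub → #103 → #102 → #101: 23+25+26 = 74
The minimum is 69.
One shortest path: Hub → #103 → #101 → #102.

Minimum one-way distance = 69 blocks.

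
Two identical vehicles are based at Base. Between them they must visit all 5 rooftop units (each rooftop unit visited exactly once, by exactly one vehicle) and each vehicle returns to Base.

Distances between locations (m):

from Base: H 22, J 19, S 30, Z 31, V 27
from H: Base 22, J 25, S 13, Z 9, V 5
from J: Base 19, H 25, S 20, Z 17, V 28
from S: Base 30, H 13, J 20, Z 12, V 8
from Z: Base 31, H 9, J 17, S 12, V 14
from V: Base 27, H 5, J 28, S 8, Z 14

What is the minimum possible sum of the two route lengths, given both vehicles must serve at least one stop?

Minimum combined distance: 116 m.

Try each way of splitting the stops between the two vehicles (each non-empty) and, for each split, find the best tour for each vehicle:
  {H} + {J, S, Z, V}: 44 + 83 = 127
  {J} + {H, S, Z, V}: 38 + 78 = 116
  {H, J} + {S, Z, V}: 66 + 78 = 144
  {S} + {H, J, Z, V}: 60 + 77 = 137
  {H, S} + {J, Z, V}: 65 + 77 = 142
  {J, S} + {H, Z, V}: 69 + 72 = 141
  … (15 splits in total)
Best: vehicle 1 Base → J → Base = 38; vehicle 2 Base → H → Z → S → V → Base = 78; combined 116.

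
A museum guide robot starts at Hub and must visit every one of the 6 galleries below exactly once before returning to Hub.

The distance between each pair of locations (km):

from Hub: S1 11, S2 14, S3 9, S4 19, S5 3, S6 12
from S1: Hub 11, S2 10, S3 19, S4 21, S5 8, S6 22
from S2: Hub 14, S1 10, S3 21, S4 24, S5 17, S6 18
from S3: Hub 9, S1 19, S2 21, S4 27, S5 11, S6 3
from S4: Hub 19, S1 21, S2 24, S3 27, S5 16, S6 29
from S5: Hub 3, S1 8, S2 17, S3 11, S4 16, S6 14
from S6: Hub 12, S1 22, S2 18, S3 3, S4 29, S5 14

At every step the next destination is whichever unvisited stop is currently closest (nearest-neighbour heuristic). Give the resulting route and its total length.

From Hub: distances to unvisited — S5=3, S3=9, S1=11, S6=12, S2=14, S4=19. Nearest is S5 (3).
From S5: distances to unvisited — S1=8, S3=11, S6=14, S4=16, S2=17. Nearest is S1 (8).
From S1: distances to unvisited — S2=10, S3=19, S4=21, S6=22. Nearest is S2 (10).
From S2: distances to unvisited — S6=18, S3=21, S4=24. Nearest is S6 (18).
From S6: distances to unvisited — S3=3, S4=29. Nearest is S3 (3).
From S3: distances to unvisited — S4=27. Nearest is S4 (27).
Return S4→Hub: 19.
Total = 3 + 8 + 10 + 18 + 3 + 27 + 19 = 88.

Total distance 88 km via the nearest-neighbour route Hub → S5 → S1 → S2 → S6 → S3 → S4 → Hub.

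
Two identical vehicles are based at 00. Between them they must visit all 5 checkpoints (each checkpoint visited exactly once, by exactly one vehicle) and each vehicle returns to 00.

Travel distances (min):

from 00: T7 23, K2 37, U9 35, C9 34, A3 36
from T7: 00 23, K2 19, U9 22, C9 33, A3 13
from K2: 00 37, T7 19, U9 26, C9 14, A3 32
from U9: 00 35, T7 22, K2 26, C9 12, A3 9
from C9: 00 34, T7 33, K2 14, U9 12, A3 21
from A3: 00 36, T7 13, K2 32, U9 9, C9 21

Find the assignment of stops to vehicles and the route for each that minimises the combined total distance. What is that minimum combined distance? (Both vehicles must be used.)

154 min — the smallest possible combined total.

There are 2^4 − 1 = 15 ways to divide the 5 stops into two non-empty groups. For each, the best each vehicle can do is its own shortest tour through its group:
  {T7} + {K2, U9, C9, A3}: 46 + 108 = 154
  {K2} + {T7, U9, C9, A3}: 74 + 91 = 165
  {T7, K2} + {U9, C9, A3}: 79 + 91 = 170
  {U9} + {T7, K2, C9, A3}: 70 + 108 = 178
  {T7, U9} + {K2, C9, A3}: 80 + 108 = 188
  {K2, U9} + {T7, C9, A3}: 98 + 91 = 189
  … (15 splits in total)
Best: vehicle 1 00 → T7 → 00 = 46; vehicle 2 00 → K2 → C9 → U9 → A3 → 00 = 108; combined 154.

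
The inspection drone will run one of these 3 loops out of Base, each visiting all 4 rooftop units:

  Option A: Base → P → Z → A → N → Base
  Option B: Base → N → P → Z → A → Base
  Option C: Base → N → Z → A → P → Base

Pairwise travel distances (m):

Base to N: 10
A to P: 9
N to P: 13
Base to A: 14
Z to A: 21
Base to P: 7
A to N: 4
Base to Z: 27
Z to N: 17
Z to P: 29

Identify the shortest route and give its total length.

Option A: 7 + 29 + 21 + 4 + 10 = 71
Option B: 10 + 13 + 29 + 21 + 14 = 87
Option C: 10 + 17 + 21 + 9 + 7 = 64

64 m — Option C is the shortest.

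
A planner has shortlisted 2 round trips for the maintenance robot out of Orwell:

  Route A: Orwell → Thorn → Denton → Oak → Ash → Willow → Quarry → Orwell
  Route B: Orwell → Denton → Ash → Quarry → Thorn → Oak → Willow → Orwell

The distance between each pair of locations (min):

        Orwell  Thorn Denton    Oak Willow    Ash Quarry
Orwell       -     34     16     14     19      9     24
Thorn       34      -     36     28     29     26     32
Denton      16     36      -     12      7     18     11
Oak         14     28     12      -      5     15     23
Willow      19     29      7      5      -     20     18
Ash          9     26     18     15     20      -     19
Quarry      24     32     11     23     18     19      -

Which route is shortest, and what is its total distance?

Route A: 34 + 36 + 12 + 15 + 20 + 18 + 24 = 159
Route B: 16 + 18 + 19 + 32 + 28 + 5 + 19 = 137

Shortest is Route B, total 137 min.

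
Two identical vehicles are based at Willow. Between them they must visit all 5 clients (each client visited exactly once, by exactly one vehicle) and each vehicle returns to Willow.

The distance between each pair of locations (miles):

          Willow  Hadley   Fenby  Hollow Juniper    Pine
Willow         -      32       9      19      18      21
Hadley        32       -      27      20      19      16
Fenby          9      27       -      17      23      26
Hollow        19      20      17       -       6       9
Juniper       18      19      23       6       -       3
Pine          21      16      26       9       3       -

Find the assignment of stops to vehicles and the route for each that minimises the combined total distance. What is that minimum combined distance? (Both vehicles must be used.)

Minimum combined distance: 94 miles.

There are 2^4 − 1 = 15 ways to divide the 5 stops into two non-empty groups. For each, the best each vehicle can do is its own shortest tour through its group:
  {Hadley} + {Fenby, Hollow, Juniper, Pine}: 64 + 56 = 120
  {Fenby} + {Hadley, Hollow, Juniper, Pine}: 18 + 76 = 94
  {Hadley, Fenby} + {Hollow, Juniper, Pine}: 68 + 49 = 117
  {Hollow} + {Hadley, Fenby, Juniper, Pine}: 38 + 73 = 111
  {Hadley, Hollow} + {Fenby, Juniper, Pine}: 71 + 56 = 127
  {Fenby, Hollow} + {Hadley, Juniper, Pine}: 45 + 69 = 114
  … (15 splits in total)
Best: vehicle 1 Willow → Fenby → Willow = 18; vehicle 2 Willow → Hadley → Pine → Juniper → Hollow → Willow = 76; combined 94.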